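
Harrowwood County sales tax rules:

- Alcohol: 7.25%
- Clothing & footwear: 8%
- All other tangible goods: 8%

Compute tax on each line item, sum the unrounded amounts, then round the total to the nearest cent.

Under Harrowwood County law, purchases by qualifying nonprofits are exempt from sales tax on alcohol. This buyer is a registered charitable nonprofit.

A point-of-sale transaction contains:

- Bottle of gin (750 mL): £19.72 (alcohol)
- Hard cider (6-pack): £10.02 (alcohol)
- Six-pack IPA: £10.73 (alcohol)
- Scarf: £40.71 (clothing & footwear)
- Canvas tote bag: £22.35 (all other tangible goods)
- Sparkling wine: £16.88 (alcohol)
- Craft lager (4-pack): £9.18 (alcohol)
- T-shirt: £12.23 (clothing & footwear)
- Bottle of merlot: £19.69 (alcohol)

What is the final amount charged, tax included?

£167.53

Bottle of gin (750 mL) £19.72: alcohol, buyer-exempt → 0% → £0.00
Hard cider (6-pack) £10.02: alcohol, buyer-exempt → 0% → £0.00
Six-pack IPA £10.73: alcohol, buyer-exempt → 0% → £0.00
Scarf £40.71: clothing & footwear → 8% → £3.2568
Canvas tote bag £22.35: all other tangible goods → 8% → £1.788
Sparkling wine £16.88: alcohol, buyer-exempt → 0% → £0.00
Craft lager (4-pack) £9.18: alcohol, buyer-exempt → 0% → £0.00
T-shirt £12.23: clothing & footwear → 8% → £0.9784
Bottle of merlot £19.69: alcohol, buyer-exempt → 0% → £0.00
Subtotal = £161.51; unrounded tax = £6.0232 → £6.02; total due = £167.53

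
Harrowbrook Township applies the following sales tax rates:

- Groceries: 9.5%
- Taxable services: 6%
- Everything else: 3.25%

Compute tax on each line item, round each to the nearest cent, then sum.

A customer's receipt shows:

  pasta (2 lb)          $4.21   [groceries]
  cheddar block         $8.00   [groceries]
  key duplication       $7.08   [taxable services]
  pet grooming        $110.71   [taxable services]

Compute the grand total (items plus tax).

$138.22

Pasta (2 lb) $4.21: groceries → 9.5% → $0.40
Cheddar block $8.00: groceries → 9.5% → $0.76
Key duplication $7.08: taxable services → 6% → $0.42
Pet grooming $110.71: taxable services → 6% → $6.64
Subtotal = $130.00; tax = $8.22; total due = $138.22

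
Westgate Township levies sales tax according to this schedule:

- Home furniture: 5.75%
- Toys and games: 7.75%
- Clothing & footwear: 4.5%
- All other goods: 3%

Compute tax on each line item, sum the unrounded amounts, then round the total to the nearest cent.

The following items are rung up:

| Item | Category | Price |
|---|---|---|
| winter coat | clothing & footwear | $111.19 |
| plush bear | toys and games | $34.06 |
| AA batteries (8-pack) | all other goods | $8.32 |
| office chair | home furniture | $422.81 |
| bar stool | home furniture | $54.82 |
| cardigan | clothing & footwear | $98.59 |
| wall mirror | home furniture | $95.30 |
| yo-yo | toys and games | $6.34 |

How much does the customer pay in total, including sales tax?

$877.19

Winter coat $111.19: clothing & footwear → 4.5% → $5.00355
Plush bear $34.06: toys and games → 7.75% → $2.63965
AA batteries (8-pack) $8.32: all other goods → 3% → $0.2496
Office chair $422.81: home furniture → 5.75% → $24.311575
Bar stool $54.82: home furniture → 5.75% → $3.15215
Cardigan $98.59: clothing & footwear → 4.5% → $4.43655
Wall mirror $95.30: home furniture → 5.75% → $5.47975
Yo-yo $6.34: toys and games → 7.75% → $0.49135
Subtotal = $831.43; unrounded tax = $45.764175 → $45.76; total due = $877.19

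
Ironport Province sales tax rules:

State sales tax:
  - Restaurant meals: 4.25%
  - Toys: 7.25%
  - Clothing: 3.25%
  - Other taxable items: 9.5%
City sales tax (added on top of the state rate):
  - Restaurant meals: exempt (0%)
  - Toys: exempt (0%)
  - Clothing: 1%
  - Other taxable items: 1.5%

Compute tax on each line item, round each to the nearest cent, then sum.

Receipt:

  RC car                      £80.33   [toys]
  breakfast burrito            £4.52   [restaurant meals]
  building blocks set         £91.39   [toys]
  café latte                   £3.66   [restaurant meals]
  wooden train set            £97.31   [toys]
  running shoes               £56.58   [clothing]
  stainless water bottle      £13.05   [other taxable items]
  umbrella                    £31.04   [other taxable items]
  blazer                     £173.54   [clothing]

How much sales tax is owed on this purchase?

RC car £80.33: toys → 7.25% + 0% city = 7.25% → £5.82
Breakfast burrito £4.52: restaurant meals → 4.25% + 0% city = 4.25% → £0.19
Building blocks set £91.39: toys → 7.25% + 0% city = 7.25% → £6.63
Café latte £3.66: restaurant meals → 4.25% + 0% city = 4.25% → £0.16
Wooden train set £97.31: toys → 7.25% + 0% city = 7.25% → £7.05
Running shoes £56.58: clothing → 3.25% + 1% city = 4.25% → £2.40
Stainless water bottle £13.05: other taxable items → 9.5% + 1.5% city = 11% → £1.44
Umbrella £31.04: other taxable items → 9.5% + 1.5% city = 11% → £3.41
Blazer £173.54: clothing → 3.25% + 1% city = 4.25% → £7.38
Total tax = £5.82 + £0.19 + £6.63 + £0.16 + £7.05 + £2.40 + £1.44 + £3.41 + £7.38 = £34.48

£34.48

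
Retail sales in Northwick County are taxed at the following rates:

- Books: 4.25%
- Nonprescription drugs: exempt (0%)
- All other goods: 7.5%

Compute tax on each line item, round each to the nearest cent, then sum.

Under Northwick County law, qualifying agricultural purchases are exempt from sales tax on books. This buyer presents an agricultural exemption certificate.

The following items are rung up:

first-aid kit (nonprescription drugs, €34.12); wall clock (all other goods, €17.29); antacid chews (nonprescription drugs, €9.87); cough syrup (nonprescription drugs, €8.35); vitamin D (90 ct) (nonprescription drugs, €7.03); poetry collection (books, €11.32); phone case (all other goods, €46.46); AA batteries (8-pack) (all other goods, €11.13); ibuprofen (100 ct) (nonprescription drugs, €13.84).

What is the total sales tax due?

€5.61

First-aid kit €34.12: nonprescription drugs → 0% → €0.00
Wall clock €17.29: all other goods → 7.5% → €1.30
Antacid chews €9.87: nonprescription drugs → 0% → €0.00
Cough syrup €8.35: nonprescription drugs → 0% → €0.00
Vitamin D (90 ct) €7.03: nonprescription drugs → 0% → €0.00
Poetry collection €11.32: books, buyer-exempt → 0% → €0.00
Phone case €46.46: all other goods → 7.5% → €3.48
AA batteries (8-pack) €11.13: all other goods → 7.5% → €0.83
Ibuprofen (100 ct) €13.84: nonprescription drugs → 0% → €0.00
Total tax = €1.30 + €3.48 + €0.83 = €5.61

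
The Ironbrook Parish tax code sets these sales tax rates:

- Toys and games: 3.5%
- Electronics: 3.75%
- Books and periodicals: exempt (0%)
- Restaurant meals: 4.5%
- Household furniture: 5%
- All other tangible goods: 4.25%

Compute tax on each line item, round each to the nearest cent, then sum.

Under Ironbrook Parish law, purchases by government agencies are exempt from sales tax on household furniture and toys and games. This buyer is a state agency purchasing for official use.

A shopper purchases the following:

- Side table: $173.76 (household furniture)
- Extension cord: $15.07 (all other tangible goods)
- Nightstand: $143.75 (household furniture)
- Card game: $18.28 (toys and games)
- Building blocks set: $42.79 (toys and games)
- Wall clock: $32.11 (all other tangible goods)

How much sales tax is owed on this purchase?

$2.00

Side table $173.76: household furniture, buyer-exempt → 0% → $0.00
Extension cord $15.07: all other tangible goods → 4.25% → $0.64
Nightstand $143.75: household furniture, buyer-exempt → 0% → $0.00
Card game $18.28: toys and games, buyer-exempt → 0% → $0.00
Building blocks set $42.79: toys and games, buyer-exempt → 0% → $0.00
Wall clock $32.11: all other tangible goods → 4.25% → $1.36
Total tax = $0.64 + $1.36 = $2.00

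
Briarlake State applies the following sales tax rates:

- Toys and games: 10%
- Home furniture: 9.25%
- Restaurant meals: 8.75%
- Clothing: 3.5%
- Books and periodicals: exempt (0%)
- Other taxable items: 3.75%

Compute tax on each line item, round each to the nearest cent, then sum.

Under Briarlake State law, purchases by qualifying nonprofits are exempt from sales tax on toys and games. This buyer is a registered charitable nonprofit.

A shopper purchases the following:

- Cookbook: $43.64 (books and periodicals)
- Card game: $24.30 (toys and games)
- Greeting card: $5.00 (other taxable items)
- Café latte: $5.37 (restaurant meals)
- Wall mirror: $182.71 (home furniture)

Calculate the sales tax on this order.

$17.56

Cookbook $43.64: books and periodicals → 0% → $0.00
Card game $24.30: toys and games, buyer-exempt → 0% → $0.00
Greeting card $5.00: other taxable items → 3.75% → $0.19
Café latte $5.37: restaurant meals → 8.75% → $0.47
Wall mirror $182.71: home furniture → 9.25% → $16.90
Total tax = $0.19 + $0.47 + $16.90 = $17.56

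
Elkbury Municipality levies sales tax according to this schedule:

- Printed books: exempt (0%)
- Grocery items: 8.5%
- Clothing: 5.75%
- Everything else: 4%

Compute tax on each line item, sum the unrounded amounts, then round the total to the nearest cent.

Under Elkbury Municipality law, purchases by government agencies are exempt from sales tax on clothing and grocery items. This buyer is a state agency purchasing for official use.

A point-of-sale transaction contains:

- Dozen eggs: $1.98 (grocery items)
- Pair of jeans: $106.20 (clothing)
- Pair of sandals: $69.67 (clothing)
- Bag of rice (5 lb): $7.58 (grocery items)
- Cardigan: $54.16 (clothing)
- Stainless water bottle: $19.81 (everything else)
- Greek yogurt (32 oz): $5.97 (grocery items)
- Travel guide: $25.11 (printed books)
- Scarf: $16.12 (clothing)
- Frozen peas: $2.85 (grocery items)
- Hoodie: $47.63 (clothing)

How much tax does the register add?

Dozen eggs $1.98: grocery items, buyer-exempt → 0% → $0.00
Pair of jeans $106.20: clothing, buyer-exempt → 0% → $0.00
Pair of sandals $69.67: clothing, buyer-exempt → 0% → $0.00
Bag of rice (5 lb) $7.58: grocery items, buyer-exempt → 0% → $0.00
Cardigan $54.16: clothing, buyer-exempt → 0% → $0.00
Stainless water bottle $19.81: everything else → 4% → $0.7924
Greek yogurt (32 oz) $5.97: grocery items, buyer-exempt → 0% → $0.00
Travel guide $25.11: printed books → 0% → $0.00
Scarf $16.12: clothing, buyer-exempt → 0% → $0.00
Frozen peas $2.85: grocery items, buyer-exempt → 0% → $0.00
Hoodie $47.63: clothing, buyer-exempt → 0% → $0.00
Unrounded tax sum = $0.7924 → $0.79

$0.79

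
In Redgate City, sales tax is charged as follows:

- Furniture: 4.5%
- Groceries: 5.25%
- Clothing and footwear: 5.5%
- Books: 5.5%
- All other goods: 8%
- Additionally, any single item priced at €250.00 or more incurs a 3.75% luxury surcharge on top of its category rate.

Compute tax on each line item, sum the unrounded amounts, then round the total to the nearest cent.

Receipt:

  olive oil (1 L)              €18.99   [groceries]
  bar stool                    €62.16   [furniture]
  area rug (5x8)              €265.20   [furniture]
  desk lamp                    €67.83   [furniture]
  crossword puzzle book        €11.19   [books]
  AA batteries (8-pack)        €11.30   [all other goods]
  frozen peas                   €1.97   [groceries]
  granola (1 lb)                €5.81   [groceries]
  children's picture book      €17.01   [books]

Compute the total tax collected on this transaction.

Olive oil (1 L) €18.99: groceries → 5.25% → €0.996975
Bar stool €62.16: furniture → 4.5% → €2.7972
Area rug (5x8) €265.20: furniture → 4.5% + 3.75% surcharge = 8.25% → €21.879
Desk lamp €67.83: furniture → 4.5% → €3.05235
Crossword puzzle book €11.19: books → 5.5% → €0.61545
AA batteries (8-pack) €11.30: all other goods → 8% → €0.904
Frozen peas €1.97: groceries → 5.25% → €0.103425
Granola (1 lb) €5.81: groceries → 5.25% → €0.305025
Children's picture book €17.01: books → 5.5% → €0.93555
Unrounded tax sum = €31.588975 → €31.59

€31.59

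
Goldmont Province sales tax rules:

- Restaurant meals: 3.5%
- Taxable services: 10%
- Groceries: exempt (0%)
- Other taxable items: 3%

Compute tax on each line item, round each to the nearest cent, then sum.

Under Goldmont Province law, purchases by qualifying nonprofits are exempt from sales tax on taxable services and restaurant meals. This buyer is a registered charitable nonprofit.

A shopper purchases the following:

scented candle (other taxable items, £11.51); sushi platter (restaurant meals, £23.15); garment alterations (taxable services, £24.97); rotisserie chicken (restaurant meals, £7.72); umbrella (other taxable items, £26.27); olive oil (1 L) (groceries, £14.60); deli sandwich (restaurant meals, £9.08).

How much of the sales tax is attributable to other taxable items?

£1.14

Scented candle £11.51: other taxable items → 3% → £0.35
Umbrella £26.27: other taxable items → 3% → £0.79
Tax on other taxable items = £0.35 + £0.79 = £1.14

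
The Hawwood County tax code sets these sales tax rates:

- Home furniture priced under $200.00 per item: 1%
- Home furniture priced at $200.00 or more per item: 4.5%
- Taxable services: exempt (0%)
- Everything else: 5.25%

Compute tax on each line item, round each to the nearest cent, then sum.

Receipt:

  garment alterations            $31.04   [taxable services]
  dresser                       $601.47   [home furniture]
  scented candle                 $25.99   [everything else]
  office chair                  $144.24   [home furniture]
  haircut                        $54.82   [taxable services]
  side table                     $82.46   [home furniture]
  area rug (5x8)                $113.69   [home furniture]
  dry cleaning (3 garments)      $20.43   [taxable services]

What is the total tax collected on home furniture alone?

Dresser $601.47: home furniture, $200.00 or more → 4.5% → $27.07
Office chair $144.24: home furniture, under $200.00 → 1% → $1.44
Side table $82.46: home furniture, under $200.00 → 1% → $0.82
Area rug (5x8) $113.69: home furniture, under $200.00 → 1% → $1.14
Tax on home furniture = $27.07 + $1.44 + $0.82 + $1.14 = $30.47

$30.47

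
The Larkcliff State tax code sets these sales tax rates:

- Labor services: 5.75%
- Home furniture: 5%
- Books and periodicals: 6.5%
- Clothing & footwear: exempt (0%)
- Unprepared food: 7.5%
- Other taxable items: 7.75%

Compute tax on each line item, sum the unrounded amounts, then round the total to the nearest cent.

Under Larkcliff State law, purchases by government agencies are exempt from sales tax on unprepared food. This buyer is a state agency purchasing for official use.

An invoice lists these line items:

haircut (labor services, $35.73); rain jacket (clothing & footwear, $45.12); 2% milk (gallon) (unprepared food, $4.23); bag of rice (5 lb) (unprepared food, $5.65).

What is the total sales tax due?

Haircut $35.73: labor services → 5.75% → $2.054475
Rain jacket $45.12: clothing & footwear → 0% → $0.00
2% milk (gallon) $4.23: unprepared food, buyer-exempt → 0% → $0.00
Bag of rice (5 lb) $5.65: unprepared food, buyer-exempt → 0% → $0.00
Unrounded tax sum = $2.054475 → $2.05

$2.05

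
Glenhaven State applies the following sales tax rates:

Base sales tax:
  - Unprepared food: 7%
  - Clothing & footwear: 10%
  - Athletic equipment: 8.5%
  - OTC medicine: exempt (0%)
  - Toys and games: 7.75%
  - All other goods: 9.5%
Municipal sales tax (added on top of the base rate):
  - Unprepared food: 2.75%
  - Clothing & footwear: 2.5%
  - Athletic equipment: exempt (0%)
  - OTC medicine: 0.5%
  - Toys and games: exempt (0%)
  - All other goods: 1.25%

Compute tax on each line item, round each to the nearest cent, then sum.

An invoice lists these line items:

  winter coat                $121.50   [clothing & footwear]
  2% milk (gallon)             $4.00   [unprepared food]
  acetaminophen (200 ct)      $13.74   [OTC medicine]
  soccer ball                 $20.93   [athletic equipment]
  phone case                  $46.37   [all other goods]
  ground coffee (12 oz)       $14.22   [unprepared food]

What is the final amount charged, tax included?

$244.56

Winter coat $121.50: clothing & footwear → 10% + 2.5% municipal = 12.5% → $15.19
2% milk (gallon) $4.00: unprepared food → 7% + 2.75% municipal = 9.75% → $0.39
Acetaminophen (200 ct) $13.74: OTC medicine → 0% + 0.5% municipal = 0.5% → $0.07
Soccer ball $20.93: athletic equipment → 8.5% + 0% municipal = 8.5% → $1.78
Phone case $46.37: all other goods → 9.5% + 1.25% municipal = 10.75% → $4.98
Ground coffee (12 oz) $14.22: unprepared food → 7% + 2.75% municipal = 9.75% → $1.39
Subtotal = $220.76; tax = $23.80; total due = $244.56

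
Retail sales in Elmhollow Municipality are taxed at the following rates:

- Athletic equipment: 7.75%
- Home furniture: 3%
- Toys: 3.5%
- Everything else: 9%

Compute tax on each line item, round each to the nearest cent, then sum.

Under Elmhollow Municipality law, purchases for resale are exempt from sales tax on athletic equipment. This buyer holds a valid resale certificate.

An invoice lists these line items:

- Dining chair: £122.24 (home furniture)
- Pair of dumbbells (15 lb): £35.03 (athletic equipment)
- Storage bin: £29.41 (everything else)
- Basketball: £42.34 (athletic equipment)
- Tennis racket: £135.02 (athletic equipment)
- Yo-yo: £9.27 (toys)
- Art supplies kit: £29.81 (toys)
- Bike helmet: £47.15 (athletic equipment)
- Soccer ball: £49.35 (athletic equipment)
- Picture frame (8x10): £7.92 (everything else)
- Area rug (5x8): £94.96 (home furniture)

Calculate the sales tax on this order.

£11.24

Dining chair £122.24: home furniture → 3% → £3.67
Pair of dumbbells (15 lb) £35.03: athletic equipment, buyer-exempt → 0% → £0.00
Storage bin £29.41: everything else → 9% → £2.65
Basketball £42.34: athletic equipment, buyer-exempt → 0% → £0.00
Tennis racket £135.02: athletic equipment, buyer-exempt → 0% → £0.00
Yo-yo £9.27: toys → 3.5% → £0.32
Art supplies kit £29.81: toys → 3.5% → £1.04
Bike helmet £47.15: athletic equipment, buyer-exempt → 0% → £0.00
Soccer ball £49.35: athletic equipment, buyer-exempt → 0% → £0.00
Picture frame (8x10) £7.92: everything else → 9% → £0.71
Area rug (5x8) £94.96: home furniture → 3% → £2.85
Total tax = £3.67 + £2.65 + £0.32 + £1.04 + £0.71 + £2.85 = £11.24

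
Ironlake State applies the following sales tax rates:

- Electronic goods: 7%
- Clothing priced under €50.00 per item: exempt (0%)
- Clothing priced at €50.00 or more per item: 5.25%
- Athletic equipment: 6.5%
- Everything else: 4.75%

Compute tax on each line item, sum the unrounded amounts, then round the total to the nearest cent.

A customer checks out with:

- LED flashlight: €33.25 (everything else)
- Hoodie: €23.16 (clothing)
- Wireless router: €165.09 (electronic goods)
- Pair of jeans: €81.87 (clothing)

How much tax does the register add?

€17.43

LED flashlight €33.25: everything else → 4.75% → €1.579375
Hoodie €23.16: clothing, under €50.00 → 0% → €0.00
Wireless router €165.09: electronic goods → 7% → €11.5563
Pair of jeans €81.87: clothing, €50.00 or more → 5.25% → €4.298175
Unrounded tax sum = €17.43385 → €17.43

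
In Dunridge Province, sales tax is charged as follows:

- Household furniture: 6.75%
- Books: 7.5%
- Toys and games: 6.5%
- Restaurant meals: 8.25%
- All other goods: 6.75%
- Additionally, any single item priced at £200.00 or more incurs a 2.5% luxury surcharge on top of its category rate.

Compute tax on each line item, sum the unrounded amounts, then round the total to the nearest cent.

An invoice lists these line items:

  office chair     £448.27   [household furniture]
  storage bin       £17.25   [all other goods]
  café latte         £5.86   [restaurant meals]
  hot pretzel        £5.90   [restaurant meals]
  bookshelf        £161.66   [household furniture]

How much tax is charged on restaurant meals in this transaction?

Café latte £5.86: restaurant meals → 8.25% → £0.48345
Hot pretzel £5.90: restaurant meals → 8.25% → £0.48675
Tax on restaurant meals: unrounded sum = £0.9702 → £0.97

£0.97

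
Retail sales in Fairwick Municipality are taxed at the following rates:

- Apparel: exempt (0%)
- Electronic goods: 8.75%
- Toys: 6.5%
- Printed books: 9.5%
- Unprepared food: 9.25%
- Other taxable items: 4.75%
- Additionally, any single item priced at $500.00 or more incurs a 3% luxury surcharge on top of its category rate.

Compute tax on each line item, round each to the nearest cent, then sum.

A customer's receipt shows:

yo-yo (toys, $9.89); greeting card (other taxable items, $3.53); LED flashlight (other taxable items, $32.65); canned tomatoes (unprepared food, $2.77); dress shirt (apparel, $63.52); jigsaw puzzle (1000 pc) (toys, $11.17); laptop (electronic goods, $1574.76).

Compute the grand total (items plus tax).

$1886.67

Yo-yo $9.89: toys → 6.5% → $0.64
Greeting card $3.53: other taxable items → 4.75% → $0.17
LED flashlight $32.65: other taxable items → 4.75% → $1.55
Canned tomatoes $2.77: unprepared food → 9.25% → $0.26
Dress shirt $63.52: apparel → 0% → $0.00
Jigsaw puzzle (1000 pc) $11.17: toys → 6.5% → $0.73
Laptop $1574.76: electronic goods → 8.75% + 3% surcharge = 11.75% → $185.03
Subtotal = $1698.29; tax = $188.38; total due = $1886.67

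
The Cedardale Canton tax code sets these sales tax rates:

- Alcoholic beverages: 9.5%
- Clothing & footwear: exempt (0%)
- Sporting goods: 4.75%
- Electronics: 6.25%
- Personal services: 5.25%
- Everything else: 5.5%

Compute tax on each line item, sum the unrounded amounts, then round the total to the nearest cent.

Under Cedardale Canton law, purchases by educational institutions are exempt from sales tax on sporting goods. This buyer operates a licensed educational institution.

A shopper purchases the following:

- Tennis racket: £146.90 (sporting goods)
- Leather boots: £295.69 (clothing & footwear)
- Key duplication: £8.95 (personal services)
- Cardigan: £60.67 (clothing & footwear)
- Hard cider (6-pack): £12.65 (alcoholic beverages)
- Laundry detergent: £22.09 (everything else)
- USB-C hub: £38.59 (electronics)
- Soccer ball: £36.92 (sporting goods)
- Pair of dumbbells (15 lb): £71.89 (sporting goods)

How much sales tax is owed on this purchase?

Tennis racket £146.90: sporting goods, buyer-exempt → 0% → £0.00
Leather boots £295.69: clothing & footwear → 0% → £0.00
Key duplication £8.95: personal services → 5.25% → £0.469875
Cardigan £60.67: clothing & footwear → 0% → £0.00
Hard cider (6-pack) £12.65: alcoholic beverages → 9.5% → £1.20175
Laundry detergent £22.09: everything else → 5.5% → £1.21495
USB-C hub £38.59: electronics → 6.25% → £2.411875
Soccer ball £36.92: sporting goods, buyer-exempt → 0% → £0.00
Pair of dumbbells (15 lb) £71.89: sporting goods, buyer-exempt → 0% → £0.00
Unrounded tax sum = £5.29845 → £5.30

£5.30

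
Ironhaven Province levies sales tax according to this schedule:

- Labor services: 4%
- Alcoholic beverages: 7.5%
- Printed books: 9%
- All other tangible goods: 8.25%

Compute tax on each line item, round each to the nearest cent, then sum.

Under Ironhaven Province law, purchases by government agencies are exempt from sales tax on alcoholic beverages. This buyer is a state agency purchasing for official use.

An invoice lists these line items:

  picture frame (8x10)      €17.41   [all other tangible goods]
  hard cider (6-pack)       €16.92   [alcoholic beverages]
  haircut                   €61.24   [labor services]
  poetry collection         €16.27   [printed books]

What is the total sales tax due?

Picture frame (8x10) €17.41: all other tangible goods → 8.25% → €1.44
Hard cider (6-pack) €16.92: alcoholic beverages, buyer-exempt → 0% → €0.00
Haircut €61.24: labor services → 4% → €2.45
Poetry collection €16.27: printed books → 9% → €1.46
Total tax = €1.44 + €2.45 + €1.46 = €5.35

€5.35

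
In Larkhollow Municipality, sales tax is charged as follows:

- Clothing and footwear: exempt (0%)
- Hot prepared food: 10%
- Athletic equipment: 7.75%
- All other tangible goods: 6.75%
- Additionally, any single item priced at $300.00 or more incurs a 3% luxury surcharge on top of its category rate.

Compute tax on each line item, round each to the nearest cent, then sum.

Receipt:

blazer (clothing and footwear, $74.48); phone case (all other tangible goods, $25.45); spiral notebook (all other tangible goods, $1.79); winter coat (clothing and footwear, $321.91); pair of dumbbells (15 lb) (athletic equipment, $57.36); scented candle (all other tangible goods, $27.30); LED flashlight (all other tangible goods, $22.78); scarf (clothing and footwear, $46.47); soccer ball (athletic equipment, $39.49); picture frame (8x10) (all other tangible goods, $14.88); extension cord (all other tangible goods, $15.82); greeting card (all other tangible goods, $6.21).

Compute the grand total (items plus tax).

$678.82

Blazer $74.48: clothing and footwear → 0% → $0.00
Phone case $25.45: all other tangible goods → 6.75% → $1.72
Spiral notebook $1.79: all other tangible goods → 6.75% → $0.12
Winter coat $321.91: clothing and footwear → 0% + 3% surcharge = 3% → $9.66
Pair of dumbbells (15 lb) $57.36: athletic equipment → 7.75% → $4.45
Scented candle $27.30: all other tangible goods → 6.75% → $1.84
LED flashlight $22.78: all other tangible goods → 6.75% → $1.54
Scarf $46.47: clothing and footwear → 0% → $0.00
Soccer ball $39.49: athletic equipment → 7.75% → $3.06
Picture frame (8x10) $14.88: all other tangible goods → 6.75% → $1.00
Extension cord $15.82: all other tangible goods → 6.75% → $1.07
Greeting card $6.21: all other tangible goods → 6.75% → $0.42
Subtotal = $653.94; tax = $24.88; total due = $678.82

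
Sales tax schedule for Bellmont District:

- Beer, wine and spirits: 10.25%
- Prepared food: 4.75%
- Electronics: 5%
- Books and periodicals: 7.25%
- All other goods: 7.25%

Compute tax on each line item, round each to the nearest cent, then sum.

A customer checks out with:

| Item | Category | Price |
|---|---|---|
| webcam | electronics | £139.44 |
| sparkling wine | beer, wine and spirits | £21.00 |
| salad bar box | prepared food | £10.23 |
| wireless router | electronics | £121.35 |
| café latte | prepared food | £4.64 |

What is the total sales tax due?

Webcam £139.44: electronics → 5% → £6.97
Sparkling wine £21.00: beer, wine and spirits → 10.25% → £2.15
Salad bar box £10.23: prepared food → 4.75% → £0.49
Wireless router £121.35: electronics → 5% → £6.07
Café latte £4.64: prepared food → 4.75% → £0.22
Total tax = £6.97 + £2.15 + £0.49 + £6.07 + £0.22 = £15.90

£15.90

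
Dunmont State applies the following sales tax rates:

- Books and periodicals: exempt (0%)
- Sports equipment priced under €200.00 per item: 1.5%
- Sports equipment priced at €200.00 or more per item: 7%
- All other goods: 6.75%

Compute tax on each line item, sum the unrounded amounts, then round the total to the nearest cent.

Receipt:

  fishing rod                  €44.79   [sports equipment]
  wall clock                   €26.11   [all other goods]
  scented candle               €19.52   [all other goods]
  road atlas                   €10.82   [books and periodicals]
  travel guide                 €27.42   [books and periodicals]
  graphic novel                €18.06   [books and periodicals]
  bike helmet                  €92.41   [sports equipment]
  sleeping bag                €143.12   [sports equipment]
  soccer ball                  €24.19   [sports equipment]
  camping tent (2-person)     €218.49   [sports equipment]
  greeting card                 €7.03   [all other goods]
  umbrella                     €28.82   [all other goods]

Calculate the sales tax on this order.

€25.36

Fishing rod €44.79: sports equipment, under €200.00 → 1.5% → €0.67185
Wall clock €26.11: all other goods → 6.75% → €1.762425
Scented candle €19.52: all other goods → 6.75% → €1.3176
Road atlas €10.82: books and periodicals → 0% → €0.00
Travel guide €27.42: books and periodicals → 0% → €0.00
Graphic novel €18.06: books and periodicals → 0% → €0.00
Bike helmet €92.41: sports equipment, under €200.00 → 1.5% → €1.38615
Sleeping bag €143.12: sports equipment, under €200.00 → 1.5% → €2.1468
Soccer ball €24.19: sports equipment, under €200.00 → 1.5% → €0.36285
Camping tent (2-person) €218.49: sports equipment, €200.00 or more → 7% → €15.2943
Greeting card €7.03: all other goods → 6.75% → €0.474525
Umbrella €28.82: all other goods → 6.75% → €1.94535
Unrounded tax sum = €25.36185 → €25.36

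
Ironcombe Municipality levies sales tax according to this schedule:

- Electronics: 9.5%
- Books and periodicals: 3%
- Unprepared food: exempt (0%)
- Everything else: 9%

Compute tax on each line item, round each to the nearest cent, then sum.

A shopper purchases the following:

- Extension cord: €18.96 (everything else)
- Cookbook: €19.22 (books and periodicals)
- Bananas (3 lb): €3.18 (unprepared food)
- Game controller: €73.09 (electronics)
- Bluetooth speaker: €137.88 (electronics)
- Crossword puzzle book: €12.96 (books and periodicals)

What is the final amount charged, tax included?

€288.01

Extension cord €18.96: everything else → 9% → €1.71
Cookbook €19.22: books and periodicals → 3% → €0.58
Bananas (3 lb) €3.18: unprepared food → 0% → €0.00
Game controller €73.09: electronics → 9.5% → €6.94
Bluetooth speaker €137.88: electronics → 9.5% → €13.10
Crossword puzzle book €12.96: books and periodicals → 3% → €0.39
Subtotal = €265.29; tax = €22.72; total due = €288.01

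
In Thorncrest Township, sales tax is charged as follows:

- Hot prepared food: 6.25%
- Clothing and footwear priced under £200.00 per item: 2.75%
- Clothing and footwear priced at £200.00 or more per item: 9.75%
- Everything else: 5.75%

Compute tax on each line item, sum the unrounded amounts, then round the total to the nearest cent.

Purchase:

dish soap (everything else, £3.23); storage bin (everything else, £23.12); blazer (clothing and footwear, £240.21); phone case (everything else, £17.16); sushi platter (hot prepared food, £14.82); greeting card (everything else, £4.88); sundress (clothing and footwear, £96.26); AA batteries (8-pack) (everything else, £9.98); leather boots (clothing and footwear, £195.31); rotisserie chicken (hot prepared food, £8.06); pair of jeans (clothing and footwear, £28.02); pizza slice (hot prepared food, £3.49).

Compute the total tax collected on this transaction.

Dish soap £3.23: everything else → 5.75% → £0.185725
Storage bin £23.12: everything else → 5.75% → £1.3294
Blazer £240.21: clothing and footwear, £200.00 or more → 9.75% → £23.420475
Phone case £17.16: everything else → 5.75% → £0.9867
Sushi platter £14.82: hot prepared food → 6.25% → £0.92625
Greeting card £4.88: everything else → 5.75% → £0.2806
Sundress £96.26: clothing and footwear, under £200.00 → 2.75% → £2.64715
AA batteries (8-pack) £9.98: everything else → 5.75% → £0.57385
Leather boots £195.31: clothing and footwear, under £200.00 → 2.75% → £5.371025
Rotisserie chicken £8.06: hot prepared food → 6.25% → £0.50375
Pair of jeans £28.02: clothing and footwear, under £200.00 → 2.75% → £0.77055
Pizza slice £3.49: hot prepared food → 6.25% → £0.218125
Unrounded tax sum = £37.2136 → £37.21

£37.21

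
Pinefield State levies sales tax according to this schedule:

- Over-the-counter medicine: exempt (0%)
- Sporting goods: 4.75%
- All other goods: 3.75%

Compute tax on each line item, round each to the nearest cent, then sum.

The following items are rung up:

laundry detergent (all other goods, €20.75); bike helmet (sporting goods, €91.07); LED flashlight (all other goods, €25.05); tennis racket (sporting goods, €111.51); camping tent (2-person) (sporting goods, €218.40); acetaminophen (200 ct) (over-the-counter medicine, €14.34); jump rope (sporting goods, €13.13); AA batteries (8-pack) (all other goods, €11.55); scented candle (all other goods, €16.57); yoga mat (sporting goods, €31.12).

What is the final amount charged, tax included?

€578.36

Laundry detergent €20.75: all other goods → 3.75% → €0.78
Bike helmet €91.07: sporting goods → 4.75% → €4.33
LED flashlight €25.05: all other goods → 3.75% → €0.94
Tennis racket €111.51: sporting goods → 4.75% → €5.30
Camping tent (2-person) €218.40: sporting goods → 4.75% → €10.37
Acetaminophen (200 ct) €14.34: over-the-counter medicine → 0% → €0.00
Jump rope €13.13: sporting goods → 4.75% → €0.62
AA batteries (8-pack) €11.55: all other goods → 3.75% → €0.43
Scented candle €16.57: all other goods → 3.75% → €0.62
Yoga mat €31.12: sporting goods → 4.75% → €1.48
Subtotal = €553.49; tax = €24.87; total due = €578.36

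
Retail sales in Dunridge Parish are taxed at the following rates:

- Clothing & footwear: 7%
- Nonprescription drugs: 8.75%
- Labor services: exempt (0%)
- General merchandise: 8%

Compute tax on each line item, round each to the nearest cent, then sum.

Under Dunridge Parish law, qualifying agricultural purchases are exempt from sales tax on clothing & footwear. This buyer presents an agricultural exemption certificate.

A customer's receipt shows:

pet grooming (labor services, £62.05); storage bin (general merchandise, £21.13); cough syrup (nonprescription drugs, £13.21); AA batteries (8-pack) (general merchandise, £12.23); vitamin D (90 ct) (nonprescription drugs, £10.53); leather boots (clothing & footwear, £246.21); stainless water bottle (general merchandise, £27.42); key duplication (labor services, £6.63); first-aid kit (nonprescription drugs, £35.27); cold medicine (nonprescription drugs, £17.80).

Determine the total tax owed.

Pet grooming £62.05: labor services → 0% → £0.00
Storage bin £21.13: general merchandise → 8% → £1.69
Cough syrup £13.21: nonprescription drugs → 8.75% → £1.16
AA batteries (8-pack) £12.23: general merchandise → 8% → £0.98
Vitamin D (90 ct) £10.53: nonprescription drugs → 8.75% → £0.92
Leather boots £246.21: clothing & footwear, buyer-exempt → 0% → £0.00
Stainless water bottle £27.42: general merchandise → 8% → £2.19
Key duplication £6.63: labor services → 0% → £0.00
First-aid kit £35.27: nonprescription drugs → 8.75% → £3.09
Cold medicine £17.80: nonprescription drugs → 8.75% → £1.56
Total tax = £1.69 + £1.16 + £0.98 + £0.92 + £2.19 + £3.09 + £1.56 = £11.59

£11.59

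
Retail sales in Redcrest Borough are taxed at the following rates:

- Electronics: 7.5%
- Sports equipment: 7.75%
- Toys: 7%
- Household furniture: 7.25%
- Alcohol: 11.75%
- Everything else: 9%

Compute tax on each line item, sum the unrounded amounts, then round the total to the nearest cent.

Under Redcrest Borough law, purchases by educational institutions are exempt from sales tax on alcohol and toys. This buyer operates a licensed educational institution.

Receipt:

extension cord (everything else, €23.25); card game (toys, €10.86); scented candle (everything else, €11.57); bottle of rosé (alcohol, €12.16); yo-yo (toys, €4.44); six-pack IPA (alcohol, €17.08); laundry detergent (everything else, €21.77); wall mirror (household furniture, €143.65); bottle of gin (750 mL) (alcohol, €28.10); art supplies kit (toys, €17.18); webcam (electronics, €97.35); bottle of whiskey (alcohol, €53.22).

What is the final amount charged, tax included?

Extension cord €23.25: everything else → 9% → €2.0925
Card game €10.86: toys, buyer-exempt → 0% → €0.00
Scented candle €11.57: everything else → 9% → €1.0413
Bottle of rosé €12.16: alcohol, buyer-exempt → 0% → €0.00
Yo-yo €4.44: toys, buyer-exempt → 0% → €0.00
Six-pack IPA €17.08: alcohol, buyer-exempt → 0% → €0.00
Laundry detergent €21.77: everything else → 9% → €1.9593
Wall mirror €143.65: household furniture → 7.25% → €10.414625
Bottle of gin (750 mL) €28.10: alcohol, buyer-exempt → 0% → €0.00
Art supplies kit €17.18: toys, buyer-exempt → 0% → €0.00
Webcam €97.35: electronics → 7.5% → €7.30125
Bottle of whiskey €53.22: alcohol, buyer-exempt → 0% → €0.00
Subtotal = €440.63; unrounded tax = €22.808975 → €22.81; total due = €463.44

€463.44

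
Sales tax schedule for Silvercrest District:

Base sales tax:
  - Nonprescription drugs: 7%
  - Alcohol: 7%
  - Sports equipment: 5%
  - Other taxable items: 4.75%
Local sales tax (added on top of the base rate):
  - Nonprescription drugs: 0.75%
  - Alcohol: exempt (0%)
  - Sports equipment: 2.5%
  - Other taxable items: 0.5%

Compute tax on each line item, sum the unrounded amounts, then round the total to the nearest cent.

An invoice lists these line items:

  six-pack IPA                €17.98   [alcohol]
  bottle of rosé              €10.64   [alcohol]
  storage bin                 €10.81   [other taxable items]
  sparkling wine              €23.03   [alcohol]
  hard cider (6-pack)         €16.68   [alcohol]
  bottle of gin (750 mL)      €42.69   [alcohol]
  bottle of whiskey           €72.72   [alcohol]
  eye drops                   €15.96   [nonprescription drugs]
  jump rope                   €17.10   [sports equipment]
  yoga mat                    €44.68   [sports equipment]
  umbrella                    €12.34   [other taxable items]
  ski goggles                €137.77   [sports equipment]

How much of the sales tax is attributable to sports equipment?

Jump rope €17.10: sports equipment → 5% + 2.5% local = 7.5% → €1.2825
Yoga mat €44.68: sports equipment → 5% + 2.5% local = 7.5% → €3.351
Ski goggles €137.77: sports equipment → 5% + 2.5% local = 7.5% → €10.33275
Tax on sports equipment: unrounded sum = €14.96625 → €14.97

€14.97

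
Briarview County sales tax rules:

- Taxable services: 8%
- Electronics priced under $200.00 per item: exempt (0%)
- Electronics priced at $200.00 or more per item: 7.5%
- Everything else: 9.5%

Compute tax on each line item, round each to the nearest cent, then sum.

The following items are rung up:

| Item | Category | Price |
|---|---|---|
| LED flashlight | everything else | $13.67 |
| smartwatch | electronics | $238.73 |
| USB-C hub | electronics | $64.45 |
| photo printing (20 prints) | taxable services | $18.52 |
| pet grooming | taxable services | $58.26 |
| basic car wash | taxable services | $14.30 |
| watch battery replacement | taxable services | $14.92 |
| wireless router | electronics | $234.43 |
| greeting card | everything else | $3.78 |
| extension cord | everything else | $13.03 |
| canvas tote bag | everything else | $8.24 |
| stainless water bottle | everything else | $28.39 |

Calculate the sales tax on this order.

LED flashlight $13.67: everything else → 9.5% → $1.30
Smartwatch $238.73: electronics, $200.00 or more → 7.5% → $17.90
USB-C hub $64.45: electronics, under $200.00 → 0% → $0.00
Photo printing (20 prints) $18.52: taxable services → 8% → $1.48
Pet grooming $58.26: taxable services → 8% → $4.66
Basic car wash $14.30: taxable services → 8% → $1.14
Watch battery replacement $14.92: taxable services → 8% → $1.19
Wireless router $234.43: electronics, $200.00 or more → 7.5% → $17.58
Greeting card $3.78: everything else → 9.5% → $0.36
Extension cord $13.03: everything else → 9.5% → $1.24
Canvas tote bag $8.24: everything else → 9.5% → $0.78
Stainless water bottle $28.39: everything else → 9.5% → $2.70
Total tax = $1.30 + $17.90 + $1.48 + $4.66 + $1.14 + $1.19 + $17.58 + $0.36 + $1.24 + $0.78 + $2.70 = $50.33

$50.33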